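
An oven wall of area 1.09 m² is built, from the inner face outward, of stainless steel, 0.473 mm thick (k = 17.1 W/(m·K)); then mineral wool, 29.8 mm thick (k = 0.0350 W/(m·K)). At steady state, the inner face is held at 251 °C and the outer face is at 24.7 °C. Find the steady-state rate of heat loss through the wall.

Q = 290 W

Treat each layer as a resistance in series:
  R_stainless steel = L/(kA) = 4.73×10^-4/(17.1·1.09) = 2.538×10^-5 K/W
  R_mineral wool = L/(kA) = 0.0298/(0.0350·1.09) = 0.7811 K/W
ΣR = 2.538×10^-5 + 0.7811 = 0.7811 K/W
Q = ΔT/ΣR = (251 °C − 24.7 °C)/0.7811 = 290 W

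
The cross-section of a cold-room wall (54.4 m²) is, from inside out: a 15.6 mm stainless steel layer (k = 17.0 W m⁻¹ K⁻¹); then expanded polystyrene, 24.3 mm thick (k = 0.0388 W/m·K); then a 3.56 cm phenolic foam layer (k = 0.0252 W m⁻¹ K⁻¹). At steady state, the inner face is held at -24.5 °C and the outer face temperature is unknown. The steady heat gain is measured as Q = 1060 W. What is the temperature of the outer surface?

T_out = 15.2 °C

Series resistances:
  R_stainless steel = L/(kA) = 0.0156/(17.0·54.4) = 1.687×10^-5 K/W
  R_expanded polystyrene = L/(kA) = 0.0243/(0.0388·54.4) = 0.01151 K/W
  R_phenolic foam = L/(kA) = 0.0356/(0.0252·54.4) = 0.02597 K/W
ΣR = 0.03750 K/W
ΔT = Q·ΣR = 1060 × 0.03750 = 39.75 K
Heat flows inward, so T_out = T_in + ΔT = -24.5 + 39.75 = 15.2 °C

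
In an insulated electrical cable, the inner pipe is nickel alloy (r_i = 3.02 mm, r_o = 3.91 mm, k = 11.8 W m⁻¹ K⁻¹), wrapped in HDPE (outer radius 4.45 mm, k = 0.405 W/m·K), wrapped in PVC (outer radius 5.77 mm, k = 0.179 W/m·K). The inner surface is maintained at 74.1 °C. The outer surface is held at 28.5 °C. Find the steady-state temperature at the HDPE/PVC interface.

Series thermal resistances, inner to outer:
  R'_nickel alloy = ln(0.00391/0.00302)/(2πk) = 0.2583/(2π·11.8) = 0.003484 m·K/W
  R'_HDPE = ln(0.00445/0.00391)/(2πk) = 0.1294/(2π·0.405) = 0.05084 m·K/W
  R'_PVC = ln(0.00577/0.00445)/(2πk) = 0.2598/(2π·0.179) = 0.2310 m·K/W
ΣR = 0.003484 + 0.05084 + 0.2310 = 0.2853 m·K/W
Q' = ΔT/ΣR = (74.1 °C − 28.5 °C)/0.2853 = 159.8 W/m
From the inner boundary to the HDPE/PVC interface, ΣR_partial = 0.05432 m·K/W.
T_interface = T_in − Q'·ΣR_partial = 74.1 °C − (159.8)(0.05432) = 65.4 °C

T = 65.4 °C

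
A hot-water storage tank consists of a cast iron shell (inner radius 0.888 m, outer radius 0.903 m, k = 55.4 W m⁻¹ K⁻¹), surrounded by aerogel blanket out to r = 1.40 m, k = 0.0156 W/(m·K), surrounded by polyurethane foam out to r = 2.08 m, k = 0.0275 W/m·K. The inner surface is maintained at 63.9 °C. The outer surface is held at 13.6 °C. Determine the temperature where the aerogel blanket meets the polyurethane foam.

Treat each layer as a resistance in series:
  R_cast iron = (1/0.888 − 1/0.903)/(4πk) = 0.01871/(4π·55.4) = 2.687×10^-5 K/W
  R_aerogel blanket = (1/0.903 − 1/1.40)/(4πk) = 0.3931/(4π·0.0156) = 2.005 K/W
  R_polyurethane foam = (1/1.40 − 1/2.08)/(4πk) = 0.2335/(4π·0.0275) = 0.6757 K/W
ΣR = 2.687×10^-5 + 2.005 + 0.6757 = 2.681 K/W
Q = ΔT/ΣR = (63.9 °C − 13.6 °C)/2.681 = 18.76 W
From the inner boundary to the aerogel blanket/polyurethane foam interface, ΣR_partial = 2.005 K/W.
T_interface = T_in − Q·ΣR_partial = 63.9 °C − (18.76)(2.005) = 26.3 °C

T = 26.3 °C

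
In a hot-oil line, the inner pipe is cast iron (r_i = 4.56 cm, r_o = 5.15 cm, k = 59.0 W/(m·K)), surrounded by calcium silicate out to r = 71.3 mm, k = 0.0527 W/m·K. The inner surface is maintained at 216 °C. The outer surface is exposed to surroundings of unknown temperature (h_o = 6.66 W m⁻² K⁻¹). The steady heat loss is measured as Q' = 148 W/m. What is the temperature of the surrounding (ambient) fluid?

T_out = 20.9 °C

Series resistances:
  R'_cast iron = ln(0.0515/0.0456)/(2πk) = 0.1217/(2π·59.0) = 3.282×10^-4 m·K/W
  R'_calcium silicate = ln(0.0713/0.0515)/(2πk) = 0.3253/(2π·0.0527) = 0.9825 m·K/W
  R'_conv,out = 1/(2πr h) = 1/(2π·0.0713·6.66) = 0.3352 m·K/W
ΣR = 1.318 m·K/W
ΔT = Q'·ΣR = 148 × 1.318 = 195.1 K
Heat flows outward, so T_out = T_in − ΔT = 216 − 195.1 = 20.9 °C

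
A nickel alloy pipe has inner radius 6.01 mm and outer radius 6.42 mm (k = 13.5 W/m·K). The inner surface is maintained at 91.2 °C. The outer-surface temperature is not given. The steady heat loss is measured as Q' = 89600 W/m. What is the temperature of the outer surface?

Sum the resistances:
  R'_nickel alloy = ln(0.00642/0.00601)/(2πk) = 0.06599/(2π·13.5) = 7.780×10^-4 m·K/W
ΣR = 7.780×10^-4 m·K/W
ΔT = Q'·ΣR = 89600 × 7.780×10^-4 = 69.71 K
Heat flows outward, so T_out = T_in − ΔT = 91.2 − 69.71 = 21.5 °C

T_out = 21.5 °C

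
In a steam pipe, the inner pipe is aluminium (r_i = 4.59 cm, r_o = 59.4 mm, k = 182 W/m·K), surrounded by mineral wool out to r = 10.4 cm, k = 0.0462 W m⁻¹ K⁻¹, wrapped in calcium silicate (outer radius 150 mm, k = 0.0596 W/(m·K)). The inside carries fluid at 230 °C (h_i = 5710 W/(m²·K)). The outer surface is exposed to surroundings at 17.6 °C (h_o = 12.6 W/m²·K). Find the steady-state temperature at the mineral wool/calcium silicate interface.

T = 93.0 °C

Series thermal resistances, inner to outer:
  R'_conv,in = 1/(2πr h) = 1/(2π·0.0459·5710) = 6.073×10^-4 m·K/W
  R'_aluminium = ln(0.0594/0.0459)/(2πk) = 0.2578/(2π·182) = 2.255×10^-4 m·K/W
  R'_mineral wool = ln(0.104/0.0594)/(2πk) = 0.5601/(2π·0.0462) = 1.929 m·K/W
  R'_calcium silicate = ln(0.150/0.104)/(2πk) = 0.3662/(2π·0.0596) = 0.9780 m·K/W
  R'_conv,out = 1/(2πr h) = 1/(2π·0.150·12.6) = 0.08421 m·K/W
ΣR = 6.073×10^-4 + 2.255×10^-4 + 1.929 + 0.9780 + 0.08421 = 2.992 m·K/W
Q' = ΔT/ΣR = (230 °C − 17.6 °C)/2.992 = 70.99 W/m
From the inner boundary to the mineral wool/calcium silicate interface, ΣR_partial = 1.930 m·K/W.
T_interface = T_in − Q'·ΣR_partial = 230 °C − (70.99)(1.930) = 93.0 °C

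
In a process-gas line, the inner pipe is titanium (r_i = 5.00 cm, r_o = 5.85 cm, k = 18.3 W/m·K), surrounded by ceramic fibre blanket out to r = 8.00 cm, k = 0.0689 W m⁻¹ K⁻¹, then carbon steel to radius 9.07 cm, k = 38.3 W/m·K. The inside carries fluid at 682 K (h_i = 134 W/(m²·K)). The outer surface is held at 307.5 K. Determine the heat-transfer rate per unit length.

Q' = 500 W/m

Treat each layer as a resistance in series:
  R'_conv,in = 1/(2πr h) = 1/(2π·0.0500·134) = 0.02375 m·K/W
  R'_titanium = ln(0.0585/0.0500)/(2πk) = 0.1570/(2π·18.3) = 0.001365 m·K/W
  R'_ceramic fibre blanket = ln(0.0800/0.0585)/(2πk) = 0.3130/(2π·0.0689) = 0.7230 m·K/W
  R'_carbon steel = ln(0.0907/0.0800)/(2πk) = 0.1255/(2π·38.3) = 5.216×10^-4 m·K/W
ΣR = 0.02375 + 0.001365 + 0.7230 + 5.216×10^-4 = 0.7486 m·K/W
Q' = ΔT/ΣR = (682 K − 307.5 K)/0.7486 = 500 W/m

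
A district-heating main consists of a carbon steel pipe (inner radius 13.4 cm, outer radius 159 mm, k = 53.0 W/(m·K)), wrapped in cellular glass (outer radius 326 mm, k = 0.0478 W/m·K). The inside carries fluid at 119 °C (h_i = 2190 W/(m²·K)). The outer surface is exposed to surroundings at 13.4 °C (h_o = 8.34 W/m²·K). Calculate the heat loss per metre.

Q' = 43.1 W/m

Series thermal resistances, inner to outer:
  R'_conv,in = 1/(2πr h) = 1/(2π·0.134·2190) = 5.423×10^-4 m·K/W
  R'_carbon steel = ln(0.159/0.134)/(2πk) = 0.1711/(2π·53.0) = 5.137×10^-4 m·K/W
  R'_cellular glass = ln(0.326/0.159)/(2πk) = 0.7180/(2π·0.0478) = 2.391 m·K/W
  R'_conv,out = 1/(2πr h) = 1/(2π·0.326·8.34) = 0.05854 m·K/W
ΣR = 5.423×10^-4 + 5.137×10^-4 + 2.391 + 0.05854 = 2.451 m·K/W
Q' = ΔT/ΣR = (119 °C − 13.4 °C)/2.451 = 43.1 W/m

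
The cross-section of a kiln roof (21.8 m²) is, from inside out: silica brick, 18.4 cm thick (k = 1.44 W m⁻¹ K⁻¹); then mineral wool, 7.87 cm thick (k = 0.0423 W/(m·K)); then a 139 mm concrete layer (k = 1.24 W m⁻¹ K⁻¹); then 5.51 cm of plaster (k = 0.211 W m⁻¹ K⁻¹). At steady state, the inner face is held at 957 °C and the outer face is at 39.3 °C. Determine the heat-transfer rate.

Q = 8.47 kW

Treat each layer as a resistance in series:
  R_silica brick = L/(kA) = 0.184/(1.44·21.8) = 0.005861 K/W
  R_mineral wool = L/(kA) = 0.0787/(0.0423·21.8) = 0.08534 K/W
  R_concrete = L/(kA) = 0.139/(1.24·21.8) = 0.005142 K/W
  R_plaster = L/(kA) = 0.0551/(0.211·21.8) = 0.01198 K/W
ΣR = 0.005861 + 0.08534 + 0.005142 + 0.01198 = 0.1083 K/W
Q = ΔT/ΣR = (957 °C − 39.3 °C)/0.1083 = 8470 W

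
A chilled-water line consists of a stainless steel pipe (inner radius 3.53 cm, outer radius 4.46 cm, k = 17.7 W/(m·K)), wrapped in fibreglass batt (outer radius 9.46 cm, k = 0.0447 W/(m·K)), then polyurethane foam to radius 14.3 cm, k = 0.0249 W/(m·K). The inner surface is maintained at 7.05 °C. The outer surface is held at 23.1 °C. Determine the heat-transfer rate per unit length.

Q' = 3.02 W/m

Resistance network (inner→outer):
  R'_stainless steel = ln(0.0446/0.0353)/(2πk) = 0.2339/(2π·17.7) = 0.002103 m·K/W
  R'_fibreglass batt = ln(0.0946/0.0446)/(2πk) = 0.7519/(2π·0.0447) = 2.677 m·K/W
  R'_polyurethane foam = ln(0.143/0.0946)/(2πk) = 0.4132/(2π·0.0249) = 2.641 m·K/W
ΣR = 0.002103 + 2.677 + 2.641 = 5.320 m·K/W
Q' = ΔT/ΣR = (7.05 °C − 23.1 °C)/5.320 = -3.02 W/m
(Negative Q' ⇒ heat flows inward; heat gain = 3.02 W/m.)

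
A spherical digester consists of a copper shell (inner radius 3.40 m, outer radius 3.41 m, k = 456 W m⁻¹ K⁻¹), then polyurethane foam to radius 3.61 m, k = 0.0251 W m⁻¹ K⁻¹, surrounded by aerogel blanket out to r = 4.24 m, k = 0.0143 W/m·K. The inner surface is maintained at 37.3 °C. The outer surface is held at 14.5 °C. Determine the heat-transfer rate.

Q = 81.3 W

Resistance network (inner→outer):
  R_copper = (1/3.40 − 1/3.41)/(4πk) = 8.625×10^-4/(4π·456) = 1.505×10^-7 K/W
  R_polyurethane foam = (1/3.41 − 1/3.61)/(4πk) = 0.01625/(4π·0.0251) = 0.05151 K/W
  R_aerogel blanket = (1/3.61 − 1/4.24)/(4πk) = 0.04116/(4π·0.0143) = 0.2290 K/W
ΣR = 1.505×10^-7 + 0.05151 + 0.2290 = 0.2805 K/W
Q = ΔT/ΣR = (37.3 °C − 14.5 °C)/0.2805 = 81.3 W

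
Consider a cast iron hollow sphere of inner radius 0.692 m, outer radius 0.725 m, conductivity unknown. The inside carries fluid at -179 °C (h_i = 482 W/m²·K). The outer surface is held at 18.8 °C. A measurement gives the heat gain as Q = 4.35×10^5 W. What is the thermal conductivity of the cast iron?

ΣR = ΔT/Q = |-179 − 18.8|/4.35×10^5 = 4.547×10^-4 K/W
Known resistances:
  R_conv,in = 1/(4πr²h) = 1/(4π·0.692²·482) = 3.448×10^-4 K/W
R_cast iron = ΣR − ΣR_known = 4.547×10^-4 − 3.448×10^-4 = 1.099×10^-4 K/W
(1/r₁−1/r₂)/(4πk) = 1.099×10^-4 ⇒ k = 0.06578/(4π·1.099×10^-4) = 47.6 W/m·K

k = 47.6 W/m·K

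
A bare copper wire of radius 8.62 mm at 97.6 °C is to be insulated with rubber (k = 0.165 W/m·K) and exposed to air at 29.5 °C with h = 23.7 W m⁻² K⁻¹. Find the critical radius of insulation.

r_cr = 0.696 cm

For a cylinder, r_cr = k_ins/h = 0.165/23.7 = 0.00696 m = 0.696 cm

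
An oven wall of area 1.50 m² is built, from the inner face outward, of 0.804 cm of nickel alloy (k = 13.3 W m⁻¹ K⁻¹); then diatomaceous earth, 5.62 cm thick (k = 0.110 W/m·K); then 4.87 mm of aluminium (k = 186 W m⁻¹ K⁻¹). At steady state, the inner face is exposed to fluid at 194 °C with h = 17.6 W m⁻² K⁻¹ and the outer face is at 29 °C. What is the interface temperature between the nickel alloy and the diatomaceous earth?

T = 177 °C

Resistance network (inner→outer):
  R_conv,in = 1/(hA) = 1/(17.6·1.50) = 0.03788 K/W
  R_nickel alloy = L/(kA) = 0.00804/(13.3·1.50) = 4.030×10^-4 K/W
  R_diatomaceous earth = L/(kA) = 0.0562/(0.110·1.50) = 0.3406 K/W
  R_aluminium = L/(kA) = 0.00487/(186·1.50) = 1.746×10^-5 K/W
ΣR = 0.03788 + 4.030×10^-4 + 0.3406 + 1.746×10^-5 = 0.3789 K/W
Q = ΔT/ΣR = (194 °C − 29 °C)/0.3789 = 435.5 W
From the inner boundary to the nickel alloy/diatomaceous earth interface, ΣR_partial = 0.03828 K/W.
T_interface = T_in − Q·ΣR_partial = 194 °C − (435.5)(0.03828) = 177 °C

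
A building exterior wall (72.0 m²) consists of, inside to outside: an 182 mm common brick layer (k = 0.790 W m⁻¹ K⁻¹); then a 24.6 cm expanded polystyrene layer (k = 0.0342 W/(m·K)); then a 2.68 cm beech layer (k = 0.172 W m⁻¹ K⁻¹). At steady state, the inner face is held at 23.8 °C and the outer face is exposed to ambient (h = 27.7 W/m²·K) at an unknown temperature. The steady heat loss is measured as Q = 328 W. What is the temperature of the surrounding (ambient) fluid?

Series resistances:
  R_common brick = L/(kA) = 0.182/(0.790·72.0) = 0.003200 K/W
  R_expanded polystyrene = L/(kA) = 0.246/(0.0342·72.0) = 0.09990 K/W
  R_beech = L/(kA) = 0.0268/(0.172·72.0) = 0.002164 K/W
  R_conv,out = 1/(hA) = 1/(27.7·72.0) = 5.014×10^-4 K/W
ΣR = 0.1058 K/W
ΔT = Q·ΣR = 328 × 0.1058 = 34.70 K
Heat flows outward, so T_out = T_in − ΔT = 23.8 − 34.70 = -10.9 °C

T_out = -10.9 °C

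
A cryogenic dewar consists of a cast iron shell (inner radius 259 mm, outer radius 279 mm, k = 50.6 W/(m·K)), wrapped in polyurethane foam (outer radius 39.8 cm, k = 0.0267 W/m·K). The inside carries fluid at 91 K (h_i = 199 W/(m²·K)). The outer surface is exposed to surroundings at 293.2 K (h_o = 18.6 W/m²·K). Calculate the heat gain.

Q = 62.7 W

Resistance network (inner→outer):
  R_conv,in = 1/(4πr²h) = 1/(4π·0.259²·199) = 0.005961 K/W
  R_cast iron = (1/0.259 − 1/0.279)/(4πk) = 0.2768/(4π·50.6) = 4.353×10^-4 K/W
  R_polyurethane foam = (1/0.279 − 1/0.398)/(4πk) = 1.072/(4π·0.0267) = 3.194 K/W
  R_conv,out = 1/(4πr²h) = 1/(4π·0.398²·18.6) = 0.02701 K/W
ΣR = 0.005961 + 4.353×10^-4 + 3.194 + 0.02701 = 3.227 K/W
Q = ΔT/ΣR = (91 K − 293.2 K)/3.227 = -62.7 W
(Negative Q ⇒ heat flows inward; heat gain = 62.7 W.)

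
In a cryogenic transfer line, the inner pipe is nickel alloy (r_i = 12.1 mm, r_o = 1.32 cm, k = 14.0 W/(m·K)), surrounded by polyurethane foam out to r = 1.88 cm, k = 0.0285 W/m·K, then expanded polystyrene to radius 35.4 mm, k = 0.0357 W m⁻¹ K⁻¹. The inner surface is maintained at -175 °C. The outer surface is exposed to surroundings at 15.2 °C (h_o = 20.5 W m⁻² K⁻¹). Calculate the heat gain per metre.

Q' = 37.9 W/m

Treat each layer as a resistance in series:
  R'_nickel alloy = ln(0.0132/0.0121)/(2πk) = 0.08701/(2π·14.0) = 9.892×10^-4 m·K/W
  R'_polyurethane foam = ln(0.0188/0.0132)/(2πk) = 0.3536/(2π·0.0285) = 1.975 m·K/W
  R'_expanded polystyrene = ln(0.0354/0.0188)/(2πk) = 0.6329/(2π·0.0357) = 2.821 m·K/W
  R'_conv,out = 1/(2πr h) = 1/(2π·0.0354·20.5) = 0.2193 m·K/W
ΣR = 9.892×10^-4 + 1.975 + 2.821 + 0.2193 = 5.016 m·K/W
Q' = ΔT/ΣR = (-175 °C − 15.2 °C)/5.016 = -37.9 W/m
(Negative Q' ⇒ heat flows inward; heat gain = 37.9 W/m.)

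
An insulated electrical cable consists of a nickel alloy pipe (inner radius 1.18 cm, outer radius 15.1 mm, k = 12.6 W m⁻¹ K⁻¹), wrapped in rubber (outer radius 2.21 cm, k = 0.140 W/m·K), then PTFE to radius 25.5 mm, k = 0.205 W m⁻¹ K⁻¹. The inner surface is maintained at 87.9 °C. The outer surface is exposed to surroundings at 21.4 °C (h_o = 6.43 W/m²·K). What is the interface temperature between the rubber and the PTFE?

Resistance network (inner→outer):
  R'_nickel alloy = ln(0.0151/0.0118)/(2πk) = 0.2466/(2π·12.6) = 0.003115 m·K/W
  R'_rubber = ln(0.0221/0.0151)/(2πk) = 0.3809/(2π·0.140) = 0.4330 m·K/W
  R'_PTFE = ln(0.0255/0.0221)/(2πk) = 0.1431/(2π·0.205) = 0.1111 m·K/W
  R'_conv,out = 1/(2πr h) = 1/(2π·0.0255·6.43) = 0.9707 m·K/W
ΣR = 0.003115 + 0.4330 + 0.1111 + 0.9707 = 1.518 m·K/W
Q' = ΔT/ΣR = (87.9 °C − 21.4 °C)/1.518 = 43.81 W/m
From the inner boundary to the rubber/PTFE interface, ΣR_partial = 0.4361 m·K/W.
T_interface = T_in − Q'·ΣR_partial = 87.9 °C − (43.81)(0.4361) = 68.8 °C

T = 68.8 °C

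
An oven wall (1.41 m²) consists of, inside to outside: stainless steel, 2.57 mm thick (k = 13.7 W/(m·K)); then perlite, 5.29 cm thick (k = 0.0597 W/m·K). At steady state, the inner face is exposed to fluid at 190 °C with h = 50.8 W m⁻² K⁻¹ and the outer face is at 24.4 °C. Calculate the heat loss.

Treat each layer as a resistance in series:
  R_conv,in = 1/(hA) = 1/(50.8·1.41) = 0.01396 K/W
  R_stainless steel = L/(kA) = 0.00257/(13.7·1.41) = 1.330×10^-4 K/W
  R_perlite = L/(kA) = 0.0529/(0.0597·1.41) = 0.6284 K/W
ΣR = 0.01396 + 1.330×10^-4 + 0.6284 = 0.6425 K/W
Q = ΔT/ΣR = (190 °C − 24.4 °C)/0.6425 = 258 W

Q = 258 W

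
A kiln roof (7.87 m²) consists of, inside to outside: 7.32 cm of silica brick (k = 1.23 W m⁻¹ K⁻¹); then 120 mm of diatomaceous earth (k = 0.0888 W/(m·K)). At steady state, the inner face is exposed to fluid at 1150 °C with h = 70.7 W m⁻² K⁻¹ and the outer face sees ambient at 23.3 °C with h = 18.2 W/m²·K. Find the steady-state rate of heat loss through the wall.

Q = 5.99 kW

Resistance network (inner→outer):
  R_conv,in = 1/(hA) = 1/(70.7·7.87) = 0.001797 K/W
  R_silica brick = L/(kA) = 0.0732/(1.23·7.87) = 0.007562 K/W
  R_diatomaceous earth = L/(kA) = 0.120/(0.0888·7.87) = 0.1717 K/W
  R_conv,out = 1/(hA) = 1/(18.2·7.87) = 0.006982 K/W
ΣR = 0.001797 + 0.007562 + 0.1717 + 0.006982 = 0.1880 K/W
Q = ΔT/ΣR = (1150 °C − 23.3 °C)/0.1880 = 5990 W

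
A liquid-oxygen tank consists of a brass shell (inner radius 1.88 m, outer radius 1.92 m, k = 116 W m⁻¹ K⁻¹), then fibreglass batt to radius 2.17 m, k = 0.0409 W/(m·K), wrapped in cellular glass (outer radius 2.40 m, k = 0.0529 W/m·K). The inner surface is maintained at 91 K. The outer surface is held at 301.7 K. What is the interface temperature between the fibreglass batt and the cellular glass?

Resistance network (inner→outer):
  R_brass = (1/1.88 − 1/1.92)/(4πk) = 0.01108/(4π·116) = 7.602×10^-6 K/W
  R_fibreglass batt = (1/1.92 − 1/2.17)/(4πk) = 0.06000/(4π·0.0409) = 0.1167 K/W
  R_cellular glass = (1/2.17 − 1/2.40)/(4πk) = 0.04416/(4π·0.0529) = 0.06643 K/W
ΣR = 7.602×10^-6 + 0.1167 + 0.06643 = 0.1831 K/W
Q = ΔT/ΣR = (91 K − 301.7 K)/0.1831 = -1151 W
From the inner boundary to the fibreglass batt/cellular glass interface, ΣR_partial = 0.1167 K/W.
T_interface = T_in − Q·ΣR_partial = 91 K − (-1151)(0.1167) = 225.3 K

T = 225.3 K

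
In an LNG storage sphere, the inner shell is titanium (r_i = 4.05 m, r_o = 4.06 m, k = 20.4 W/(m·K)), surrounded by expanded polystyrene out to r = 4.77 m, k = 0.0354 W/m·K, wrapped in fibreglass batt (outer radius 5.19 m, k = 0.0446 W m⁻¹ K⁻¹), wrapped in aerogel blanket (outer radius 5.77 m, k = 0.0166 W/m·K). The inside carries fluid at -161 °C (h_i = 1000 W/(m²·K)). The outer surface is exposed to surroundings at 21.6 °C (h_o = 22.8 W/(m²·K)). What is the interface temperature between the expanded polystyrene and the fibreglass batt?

T = -87.8 °C

Series thermal resistances, inner to outer:
  R_conv,in = 1/(4πr²h) = 1/(4π·4.05²·1000) = 4.852×10^-6 K/W
  R_titanium = (1/4.05 − 1/4.06)/(4πk) = 6.082×10^-4/(4π·20.4) = 2.372×10^-6 K/W
  R_expanded polystyrene = (1/4.06 − 1/4.77)/(4πk) = 0.03666/(4π·0.0354) = 0.08241 K/W
  R_fibreglass batt = (1/4.77 − 1/5.19)/(4πk) = 0.01697/(4π·0.0446) = 0.03027 K/W
  R_aerogel blanket = (1/5.19 − 1/5.77)/(4πk) = 0.01937/(4π·0.0166) = 0.09285 K/W
  R_conv,out = 1/(4πr²h) = 1/(4π·5.77²·22.8) = 1.048×10^-4 K/W
ΣR = 4.852×10^-6 + 2.372×10^-6 + 0.08241 + 0.03027 + 0.09285 + 1.048×10^-4 = 0.2056 K/W
Q = ΔT/ΣR = (-161 °C − 21.6 °C)/0.2056 = -888.1 W
From the inner boundary to the expanded polystyrene/fibreglass batt interface, ΣR_partial = 0.08242 K/W.
T_interface = T_in − Q·ΣR_partial = -161 °C − (-888.1)(0.08242) = -87.8 °C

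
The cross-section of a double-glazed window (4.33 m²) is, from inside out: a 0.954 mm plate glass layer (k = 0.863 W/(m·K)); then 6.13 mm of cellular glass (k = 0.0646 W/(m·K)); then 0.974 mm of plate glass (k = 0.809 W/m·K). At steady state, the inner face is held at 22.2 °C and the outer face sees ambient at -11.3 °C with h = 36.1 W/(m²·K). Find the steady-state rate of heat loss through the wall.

Resistance network (inner→outer):
  R_plate glass = L/(kA) = 9.54×10^-4/(0.863·4.33) = 2.553×10^-4 K/W
  R_cellular glass = L/(kA) = 0.00613/(0.0646·4.33) = 0.02191 K/W
  R_plate glass = L/(kA) = 9.74×10^-4/(0.809·4.33) = 2.780×10^-4 K/W
  R_conv,out = 1/(hA) = 1/(36.1·4.33) = 0.006397 K/W
ΣR = 2.553×10^-4 + 0.02191 + 2.780×10^-4 + 0.006397 = 0.02884 K/W
Q = ΔT/ΣR = (22.2 °C − -11.3 °C)/0.02884 = 1160 W

Q = 1160 W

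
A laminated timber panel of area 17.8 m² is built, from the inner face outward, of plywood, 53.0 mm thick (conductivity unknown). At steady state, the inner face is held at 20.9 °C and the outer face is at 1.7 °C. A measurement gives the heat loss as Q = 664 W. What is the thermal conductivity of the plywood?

k = 0.103 W/m·K

ΣR = ΔT/Q = |20.9 − 1.7|/664 = 0.02892 K/W
L/(kA) = 0.02892 ⇒ k = 0.0530/(0.02892·17.8) = 0.103 W/m·K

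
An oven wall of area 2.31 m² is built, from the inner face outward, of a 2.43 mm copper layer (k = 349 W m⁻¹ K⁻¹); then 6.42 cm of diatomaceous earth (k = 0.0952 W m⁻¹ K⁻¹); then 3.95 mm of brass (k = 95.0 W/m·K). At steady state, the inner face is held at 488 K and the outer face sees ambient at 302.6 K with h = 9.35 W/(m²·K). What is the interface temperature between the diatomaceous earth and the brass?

T = 328.0 K

Treat each layer as a resistance in series:
  R_copper = L/(kA) = 0.00243/(349·2.31) = 3.014×10^-6 K/W
  R_diatomaceous earth = L/(kA) = 0.0642/(0.0952·2.31) = 0.2919 K/W
  R_brass = L/(kA) = 0.00395/(95.0·2.31) = 1.800×10^-5 K/W
  R_conv,out = 1/(hA) = 1/(9.35·2.31) = 0.04630 K/W
ΣR = 3.014×10^-6 + 0.2919 + 1.800×10^-5 + 0.04630 = 0.3382 K/W
Q = ΔT/ΣR = (488 K − 302.6 K)/0.3382 = 548.2 W
From the inner boundary to the diatomaceous earth/brass interface, ΣR_partial = 0.2919 K/W.
T_interface = T_in − Q·ΣR_partial = 488 K − (548.2)(0.2919) = 328.0 K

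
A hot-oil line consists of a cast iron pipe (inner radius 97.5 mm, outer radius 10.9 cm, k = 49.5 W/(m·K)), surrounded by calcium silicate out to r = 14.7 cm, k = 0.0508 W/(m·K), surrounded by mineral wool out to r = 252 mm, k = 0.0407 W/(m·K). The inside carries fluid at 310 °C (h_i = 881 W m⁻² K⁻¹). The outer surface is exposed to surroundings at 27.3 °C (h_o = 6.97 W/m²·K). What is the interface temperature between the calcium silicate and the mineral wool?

T = 225 °C

Resistance network (inner→outer):
  R'_conv,in = 1/(2πr h) = 1/(2π·0.0975·881) = 0.001853 m·K/W
  R'_cast iron = ln(0.109/0.0975)/(2πk) = 0.1115/(2π·49.5) = 3.585×10^-4 m·K/W
  R'_calcium silicate = ln(0.147/0.109)/(2πk) = 0.2991/(2π·0.0508) = 0.9370 m·K/W
  R'_mineral wool = ln(0.252/0.147)/(2πk) = 0.5390/(2π·0.0407) = 2.108 m·K/W
  R'_conv,out = 1/(2πr h) = 1/(2π·0.252·6.97) = 0.09061 m·K/W
ΣR = 0.001853 + 3.585×10^-4 + 0.9370 + 2.108 + 0.09061 = 3.138 m·K/W
Q' = ΔT/ΣR = (310 °C − 27.3 °C)/3.138 = 90.09 W/m
From the inner boundary to the calcium silicate/mineral wool interface, ΣR_partial = 0.9392 m·K/W.
T_interface = T_in − Q'·ΣR_partial = 310 °C − (90.09)(0.9392) = 225 °C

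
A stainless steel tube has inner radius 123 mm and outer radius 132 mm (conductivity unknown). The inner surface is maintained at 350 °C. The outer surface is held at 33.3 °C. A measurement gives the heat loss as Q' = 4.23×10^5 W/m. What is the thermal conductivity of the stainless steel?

k = 15.0 W/m·K

ΣR = ΔT/Q' = |350 − 33.3|/4.23×10^5 = 7.487×10^-4 m·K/W
ln(r₂/r₁)/(2πk) = 7.487×10^-4 ⇒ k = 0.07062/(2π·7.487×10^-4) = 15.0 W/m·K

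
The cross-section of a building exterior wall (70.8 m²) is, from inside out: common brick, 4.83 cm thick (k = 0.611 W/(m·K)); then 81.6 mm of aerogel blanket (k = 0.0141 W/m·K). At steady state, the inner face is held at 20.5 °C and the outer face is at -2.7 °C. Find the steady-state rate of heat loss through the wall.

Q = 280 W

Treat each layer as a resistance in series:
  R_common brick = L/(kA) = 0.0483/(0.611·70.8) = 0.001117 K/W
  R_aerogel blanket = L/(kA) = 0.0816/(0.0141·70.8) = 0.08174 K/W
ΣR = 0.001117 + 0.08174 = 0.08286 K/W
Q = ΔT/ΣR = (20.5 °C − -2.7 °C)/0.08286 = 280 W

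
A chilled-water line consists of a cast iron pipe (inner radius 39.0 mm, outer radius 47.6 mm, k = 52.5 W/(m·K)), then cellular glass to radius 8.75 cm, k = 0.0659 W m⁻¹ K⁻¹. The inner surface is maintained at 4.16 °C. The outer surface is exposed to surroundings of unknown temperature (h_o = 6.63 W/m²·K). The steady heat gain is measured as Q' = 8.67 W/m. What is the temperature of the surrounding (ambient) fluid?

T_out = 19.3 °C

Series resistances:
  R'_cast iron = ln(0.0476/0.0390)/(2πk) = 0.1993/(2π·52.5) = 6.041×10^-4 m·K/W
  R'_cellular glass = ln(0.0875/0.0476)/(2πk) = 0.6088/(2π·0.0659) = 1.470 m·K/W
  R'_conv,out = 1/(2πr h) = 1/(2π·0.0875·6.63) = 0.2743 m·K/W
ΣR = 1.745 m·K/W
ΔT = Q'·ΣR = 8.67 × 1.745 = 15.13 K
Heat flows inward, so T_out = T_in + ΔT = 4.16 + 15.13 = 19.3 °C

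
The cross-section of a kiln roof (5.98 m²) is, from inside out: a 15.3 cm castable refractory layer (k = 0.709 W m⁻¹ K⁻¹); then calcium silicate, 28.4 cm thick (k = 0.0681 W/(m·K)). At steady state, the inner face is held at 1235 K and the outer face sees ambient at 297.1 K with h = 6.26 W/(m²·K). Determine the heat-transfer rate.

Series thermal resistances, inner to outer:
  R_castable refractory = L/(kA) = 0.153/(0.709·5.98) = 0.03609 K/W
  R_calcium silicate = L/(kA) = 0.284/(0.0681·5.98) = 0.6974 K/W
  R_conv,out = 1/(hA) = 1/(6.26·5.98) = 0.02671 K/W
ΣR = 0.03609 + 0.6974 + 0.02671 = 0.7602 K/W
Q = ΔT/ΣR = (1235 K − 297.1 K)/0.7602 = 1230 W

Q = 1230 W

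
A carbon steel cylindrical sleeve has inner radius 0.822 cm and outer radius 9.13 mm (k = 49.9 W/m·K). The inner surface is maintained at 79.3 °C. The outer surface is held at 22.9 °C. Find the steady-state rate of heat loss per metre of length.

Q' = 1.68×10^5 W/m

Q' = 2πk·ΔT/ln(r₂/r₁) = 2π × 49.9 × 56.4 / ln(0.00913/0.00822) = 1.68×10^5 W/m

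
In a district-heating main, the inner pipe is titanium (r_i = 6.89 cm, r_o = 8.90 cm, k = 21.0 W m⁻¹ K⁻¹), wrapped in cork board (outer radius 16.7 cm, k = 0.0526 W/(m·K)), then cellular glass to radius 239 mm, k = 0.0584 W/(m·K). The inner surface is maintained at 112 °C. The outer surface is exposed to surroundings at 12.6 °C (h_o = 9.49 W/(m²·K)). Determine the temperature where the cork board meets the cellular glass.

T = 47.8 °C

Series thermal resistances, inner to outer:
  R'_titanium = ln(0.0890/0.0689)/(2πk) = 0.2560/(2π·21.0) = 0.001940 m·K/W
  R'_cork board = ln(0.167/0.0890)/(2πk) = 0.6294/(2π·0.0526) = 1.904 m·K/W
  R'_cellular glass = ln(0.239/0.167)/(2πk) = 0.3585/(2π·0.0584) = 0.9769 m·K/W
  R'_conv,out = 1/(2πr h) = 1/(2π·0.239·9.49) = 0.07017 m·K/W
ΣR = 0.001940 + 1.904 + 0.9769 + 0.07017 = 2.953 m·K/W
Q' = ΔT/ΣR = (112 °C − 12.6 °C)/2.953 = 33.66 W/m
From the inner boundary to the cork board/cellular glass interface, ΣR_partial = 1.906 m·K/W.
T_interface = T_in − Q'·ΣR_partial = 112 °C − (33.66)(1.906) = 47.8 °C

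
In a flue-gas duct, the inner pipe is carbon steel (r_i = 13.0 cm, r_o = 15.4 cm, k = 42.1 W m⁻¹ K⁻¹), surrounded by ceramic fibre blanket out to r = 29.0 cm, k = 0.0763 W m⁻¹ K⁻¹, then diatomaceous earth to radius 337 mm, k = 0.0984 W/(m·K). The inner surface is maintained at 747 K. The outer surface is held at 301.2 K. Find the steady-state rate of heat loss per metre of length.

Treat each layer as a resistance in series:
  R'_carbon steel = ln(0.154/0.130)/(2πk) = 0.1694/(2π·42.1) = 6.405×10^-4 m·K/W
  R'_ceramic fibre blanket = ln(0.290/0.154)/(2πk) = 0.6329/(2π·0.0763) = 1.320 m·K/W
  R'_diatomaceous earth = ln(0.337/0.290)/(2πk) = 0.1502/(2π·0.0984) = 0.2429 m·K/W
ΣR = 6.405×10^-4 + 1.320 + 0.2429 = 1.564 m·K/W
Q' = ΔT/ΣR = (747 K − 301.2 K)/1.564 = 285 W/m

Q' = 285 W/m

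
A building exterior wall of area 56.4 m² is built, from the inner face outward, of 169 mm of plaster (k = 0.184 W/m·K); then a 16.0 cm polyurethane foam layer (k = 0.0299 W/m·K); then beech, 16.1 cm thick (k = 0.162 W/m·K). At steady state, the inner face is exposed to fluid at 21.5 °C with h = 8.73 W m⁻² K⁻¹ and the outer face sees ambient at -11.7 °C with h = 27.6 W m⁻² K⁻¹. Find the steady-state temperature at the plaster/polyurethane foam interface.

Series thermal resistances, inner to outer:
  R_conv,in = 1/(hA) = 1/(8.73·56.4) = 0.002031 K/W
  R_plaster = L/(kA) = 0.169/(0.184·56.4) = 0.01629 K/W
  R_polyurethane foam = L/(kA) = 0.160/(0.0299·56.4) = 0.09488 K/W
  R_beech = L/(kA) = 0.161/(0.162·56.4) = 0.01762 K/W
  R_conv,out = 1/(hA) = 1/(27.6·56.4) = 6.424×10^-4 K/W
ΣR = 0.002031 + 0.01629 + 0.09488 + 0.01762 + 6.424×10^-4 = 0.1315 K/W
Q = ΔT/ΣR = (21.5 °C − -11.7 °C)/0.1315 = 252.5 W
From the inner boundary to the plaster/polyurethane foam interface, ΣR_partial = 0.01832 K/W.
T_interface = T_in − Q·ΣR_partial = 21.5 °C − (252.5)(0.01832) = 16.9 °C

T = 16.9 °C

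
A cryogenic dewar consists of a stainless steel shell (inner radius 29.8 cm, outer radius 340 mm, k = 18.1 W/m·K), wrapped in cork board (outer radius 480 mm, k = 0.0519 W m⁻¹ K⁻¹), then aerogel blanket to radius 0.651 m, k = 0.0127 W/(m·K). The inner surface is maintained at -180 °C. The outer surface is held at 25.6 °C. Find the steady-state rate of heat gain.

Q = 43.3 W

Series thermal resistances, inner to outer:
  R_stainless steel = (1/0.298 − 1/0.340)/(4πk) = 0.4145/(4π·18.1) = 0.001822 K/W
  R_cork board = (1/0.340 − 1/0.480)/(4πk) = 0.8578/(4π·0.0519) = 1.315 K/W
  R_aerogel blanket = (1/0.480 − 1/0.651)/(4πk) = 0.5472/(4π·0.0127) = 3.429 K/W
ΣR = 0.001822 + 1.315 + 3.429 = 4.746 K/W
Q = ΔT/ΣR = (-180 °C − 25.6 °C)/4.746 = -43.3 W
(Negative Q ⇒ heat flows inward; heat gain = 43.3 W.)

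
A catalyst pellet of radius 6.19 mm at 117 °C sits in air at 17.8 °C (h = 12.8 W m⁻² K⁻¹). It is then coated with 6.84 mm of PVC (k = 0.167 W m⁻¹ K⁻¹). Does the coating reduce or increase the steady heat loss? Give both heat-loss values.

Critical radius for a sphere: r_cr = 2k/h = 0.0261 m = 2.61 cm.
Outer radius after coating: r₂ = 0.00619 + 0.00684 = 0.01303 m.
Since r₁ < r_cr and r₂ ≤ r_cr, the coating moves toward the maximum at r_cr — heat loss rises.
Bare: R = 1/(4πr₁²h) = 162.3 K/W; Q = 99.2/162.3 = 0.611 W.
Coated: R = R_cond + R_conv = 77.03 K/W; Q = 99.2/77.03 = 1.29 W.

increases: 0.611 → 1.29 W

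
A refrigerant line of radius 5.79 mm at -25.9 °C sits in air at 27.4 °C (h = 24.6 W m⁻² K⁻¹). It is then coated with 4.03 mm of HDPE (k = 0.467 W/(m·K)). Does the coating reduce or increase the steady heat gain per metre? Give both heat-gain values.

Critical radius for a cylinder: r_cr = k/h = 0.0190 m = 1.90 cm.
Outer radius after coating: r₂ = 0.00579 + 0.00403 = 0.00982 m.
Since r₁ < r_cr and r₂ ≤ r_cr, the coating moves toward the maximum at r_cr — heat gain rises.
Bare: R = 1/(2πr₁h) = 1.117 m·K/W; Q = 53.3/1.117 = 47.7 W/m.
Coated: R = R_cond + R_conv = 0.8389 m·K/W; Q = 53.3/0.8389 = 63.5 W/m.

increases: 47.7 → 63.5 W/m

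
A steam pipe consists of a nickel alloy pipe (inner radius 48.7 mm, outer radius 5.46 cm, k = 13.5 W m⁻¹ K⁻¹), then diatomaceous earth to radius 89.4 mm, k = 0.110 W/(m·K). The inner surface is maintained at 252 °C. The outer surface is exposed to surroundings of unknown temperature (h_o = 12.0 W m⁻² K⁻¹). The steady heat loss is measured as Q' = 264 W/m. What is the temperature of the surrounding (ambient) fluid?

T_out = 24.1 °C

Sum the resistances:
  R'_nickel alloy = ln(0.0546/0.0487)/(2πk) = 0.1144/(2π·13.5) = 0.001348 m·K/W
  R'_diatomaceous earth = ln(0.0894/0.0546)/(2πk) = 0.4931/(2π·0.110) = 0.7134 m·K/W
  R'_conv,out = 1/(2πr h) = 1/(2π·0.0894·12.0) = 0.1484 m·K/W
ΣR = 0.8631 m·K/W
ΔT = Q'·ΣR = 264 × 0.8631 = 227.9 K
Heat flows outward, so T_out = T_in − ΔT = 252 − 227.9 = 24.1 °C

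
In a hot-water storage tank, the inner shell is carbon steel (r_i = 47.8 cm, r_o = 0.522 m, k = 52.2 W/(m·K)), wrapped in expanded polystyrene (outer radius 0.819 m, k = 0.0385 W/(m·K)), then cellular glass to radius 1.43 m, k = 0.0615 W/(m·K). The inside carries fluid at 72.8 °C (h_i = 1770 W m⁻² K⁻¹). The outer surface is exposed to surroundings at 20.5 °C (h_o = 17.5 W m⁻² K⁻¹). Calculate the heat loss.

Q = 24.7 W

Resistance network (inner→outer):
  R_conv,in = 1/(4πr²h) = 1/(4π·0.478²·1770) = 1.968×10^-4 K/W
  R_carbon steel = (1/0.478 − 1/0.522)/(4πk) = 0.1763/(4π·52.2) = 2.688×10^-4 K/W
  R_expanded polystyrene = (1/0.522 − 1/0.819)/(4πk) = 0.6947/(4π·0.0385) = 1.436 K/W
  R_cellular glass = (1/0.819 − 1/1.43)/(4πk) = 0.5217/(4π·0.0615) = 0.6751 K/W
  R_conv,out = 1/(4πr²h) = 1/(4π·1.43²·17.5) = 0.002224 K/W
ΣR = 1.968×10^-4 + 2.688×10^-4 + 1.436 + 0.6751 + 0.002224 = 2.114 K/W
Q = ΔT/ΣR = (72.8 °C − 20.5 °C)/2.114 = 24.7 W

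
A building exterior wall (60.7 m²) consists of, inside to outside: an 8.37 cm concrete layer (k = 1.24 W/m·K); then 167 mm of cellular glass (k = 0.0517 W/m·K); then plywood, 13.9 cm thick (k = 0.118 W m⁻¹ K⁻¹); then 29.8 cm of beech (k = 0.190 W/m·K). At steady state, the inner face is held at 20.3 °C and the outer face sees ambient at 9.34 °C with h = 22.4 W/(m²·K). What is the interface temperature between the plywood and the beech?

Resistance network (inner→outer):
  R_concrete = L/(kA) = 0.0837/(1.24·60.7) = 0.001112 K/W
  R_cellular glass = L/(kA) = 0.167/(0.0517·60.7) = 0.05322 K/W
  R_plywood = L/(kA) = 0.139/(0.118·60.7) = 0.01941 K/W
  R_beech = L/(kA) = 0.298/(0.190·60.7) = 0.02584 K/W
  R_conv,out = 1/(hA) = 1/(22.4·60.7) = 7.355×10^-4 K/W
ΣR = 0.001112 + 0.05322 + 0.01941 + 0.02584 + 7.355×10^-4 = 0.1003 K/W
Q = ΔT/ΣR = (20.3 °C − 9.34 °C)/0.1003 = 109.3 W
From the inner boundary to the plywood/beech interface, ΣR_partial = 0.07374 K/W.
T_interface = T_in − Q·ΣR_partial = 20.3 °C − (109.3)(0.07374) = 12.2 °C

T = 12.2 °C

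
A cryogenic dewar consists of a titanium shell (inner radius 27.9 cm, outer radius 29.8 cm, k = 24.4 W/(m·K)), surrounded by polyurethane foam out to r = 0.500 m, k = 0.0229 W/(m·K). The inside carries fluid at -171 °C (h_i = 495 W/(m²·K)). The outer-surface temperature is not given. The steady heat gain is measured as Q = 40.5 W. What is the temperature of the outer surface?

T_out = 19.9 °C

Series resistances:
  R_conv,in = 1/(4πr²h) = 1/(4π·0.279²·495) = 0.002065 K/W
  R_titanium = (1/0.279 − 1/0.298)/(4πk) = 0.2285/(4π·24.4) = 7.453×10^-4 K/W
  R_polyurethane foam = (1/0.298 − 1/0.500)/(4πk) = 1.356/(4π·0.0229) = 4.711 K/W
ΣR = 4.714 K/W
ΔT = Q·ΣR = 40.5 × 4.714 = 190.9 K
Heat flows inward, so T_out = T_in + ΔT = -171 + 190.9 = 19.9 °C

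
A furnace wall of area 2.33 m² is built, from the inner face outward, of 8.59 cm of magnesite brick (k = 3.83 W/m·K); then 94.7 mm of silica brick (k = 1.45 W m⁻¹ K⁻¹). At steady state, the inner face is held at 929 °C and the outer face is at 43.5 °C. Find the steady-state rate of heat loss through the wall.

Resistance network (inner→outer):
  R_magnesite brick = L/(kA) = 0.0859/(3.83·2.33) = 0.009626 K/W
  R_silica brick = L/(kA) = 0.0947/(1.45·2.33) = 0.02803 K/W
ΣR = 0.009626 + 0.02803 = 0.03766 K/W
Q = ΔT/ΣR = (929 °C − 43.5 °C)/0.03766 = 23500 W

Q = 23500 W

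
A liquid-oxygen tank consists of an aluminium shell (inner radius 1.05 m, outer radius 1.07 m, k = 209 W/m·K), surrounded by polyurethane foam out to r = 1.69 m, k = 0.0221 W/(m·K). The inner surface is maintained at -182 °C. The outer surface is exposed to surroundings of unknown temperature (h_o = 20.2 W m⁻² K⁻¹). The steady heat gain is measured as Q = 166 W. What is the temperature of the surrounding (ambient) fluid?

Sum the resistances:
  R_aluminium = (1/1.05 − 1/1.07)/(4πk) = 0.01780/(4π·209) = 6.778×10^-6 K/W
  R_polyurethane foam = (1/1.07 − 1/1.69)/(4πk) = 0.3429/(4π·0.0221) = 1.235 K/W
  R_conv,out = 1/(4πr²h) = 1/(4π·1.69²·20.2) = 0.001379 K/W
ΣR = 1.236 K/W
ΔT = Q·ΣR = 166 × 1.236 = 205.2 K
Heat flows inward, so T_out = T_in + ΔT = -182 + 205.2 = 23.2 °C

T_out = 23.2 °C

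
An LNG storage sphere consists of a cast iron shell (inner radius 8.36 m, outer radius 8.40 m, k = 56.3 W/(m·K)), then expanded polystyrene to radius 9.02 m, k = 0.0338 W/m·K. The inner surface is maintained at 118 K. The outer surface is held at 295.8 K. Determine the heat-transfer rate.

Q = 9.23 kW

Resistance network (inner→outer):
  R_cast iron = (1/8.36 − 1/8.40)/(4πk) = 5.696×10^-4/(4π·56.3) = 8.051×10^-7 K/W
  R_expanded polystyrene = (1/8.40 − 1/9.02)/(4πk) = 0.008183/(4π·0.0338) = 0.01927 K/W
ΣR = 8.051×10^-7 + 0.01927 = 0.01927 K/W
Q = ΔT/ΣR = (118 K − 295.8 K)/0.01927 = -9230 W
(Negative Q ⇒ heat flows inward; heat gain = 9230 W.)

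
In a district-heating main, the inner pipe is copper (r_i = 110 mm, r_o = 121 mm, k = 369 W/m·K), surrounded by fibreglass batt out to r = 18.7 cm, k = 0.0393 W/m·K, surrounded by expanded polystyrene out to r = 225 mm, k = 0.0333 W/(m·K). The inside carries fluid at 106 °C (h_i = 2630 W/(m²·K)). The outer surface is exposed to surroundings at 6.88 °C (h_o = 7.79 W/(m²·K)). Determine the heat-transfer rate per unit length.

Series thermal resistances, inner to outer:
  R'_conv,in = 1/(2πr h) = 1/(2π·0.110·2630) = 5.501×10^-4 m·K/W
  R'_copper = ln(0.121/0.110)/(2πk) = 0.09531/(2π·369) = 4.111×10^-5 m·K/W
  R'_fibreglass batt = ln(0.187/0.121)/(2πk) = 0.4353/(2π·0.0393) = 1.763 m·K/W
  R'_expanded polystyrene = ln(0.225/0.187)/(2πk) = 0.1850/(2π·0.0333) = 0.8842 m·K/W
  R'_conv,out = 1/(2πr h) = 1/(2π·0.225·7.79) = 0.09080 m·K/W
ΣR = 5.501×10^-4 + 4.111×10^-5 + 1.763 + 0.8842 + 0.09080 = 2.739 m·K/W
Q' = ΔT/ΣR = (106 °C − 6.88 °C)/2.739 = 36.2 W/m

Q' = 36.2 W/m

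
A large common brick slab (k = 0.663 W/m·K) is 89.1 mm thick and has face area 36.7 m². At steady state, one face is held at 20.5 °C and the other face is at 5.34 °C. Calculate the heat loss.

Q = kA·ΔT/L = 0.663 × 36.7 × |20.5 °C − 5.34 °C| / 0.0891 = 4140 W

Q = 4.14 kW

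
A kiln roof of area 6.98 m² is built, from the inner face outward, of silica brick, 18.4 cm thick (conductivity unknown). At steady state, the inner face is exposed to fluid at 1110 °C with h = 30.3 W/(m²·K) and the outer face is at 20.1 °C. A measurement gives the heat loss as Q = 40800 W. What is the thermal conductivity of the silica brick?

k = 1.20 W/m·K

ΣR = ΔT/Q = |1110 − 20.1|/40800 = 0.02671 K/W
Known resistances:
  R_conv,in = 1/(hA) = 1/(30.3·6.98) = 0.004728 K/W
R_silica brick = ΣR − ΣR_known = 0.02671 − 0.004728 = 0.02198 K/W
L/(kA) = 0.02198 ⇒ k = 0.184/(0.02198·6.98) = 1.20 W/m·K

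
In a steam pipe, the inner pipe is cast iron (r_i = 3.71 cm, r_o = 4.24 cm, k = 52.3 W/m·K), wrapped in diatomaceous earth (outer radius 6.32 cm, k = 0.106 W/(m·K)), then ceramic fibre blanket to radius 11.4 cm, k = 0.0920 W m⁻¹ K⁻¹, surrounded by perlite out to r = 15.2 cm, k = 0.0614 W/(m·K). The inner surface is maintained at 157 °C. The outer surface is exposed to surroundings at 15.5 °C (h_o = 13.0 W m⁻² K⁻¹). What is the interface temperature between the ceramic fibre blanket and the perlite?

Resistance network (inner→outer):
  R'_cast iron = ln(0.0424/0.0371)/(2πk) = 0.1335/(2π·52.3) = 4.064×10^-4 m·K/W
  R'_diatomaceous earth = ln(0.0632/0.0424)/(2πk) = 0.3992/(2π·0.106) = 0.5993 m·K/W
  R'_ceramic fibre blanket = ln(0.114/0.0632)/(2πk) = 0.5899/(2π·0.0920) = 1.020 m·K/W
  R'_perlite = ln(0.152/0.114)/(2πk) = 0.2877/(2π·0.0614) = 0.7457 m·K/W
  R'_conv,out = 1/(2πr h) = 1/(2π·0.152·13.0) = 0.08054 m·K/W
ΣR = 4.064×10^-4 + 0.5993 + 1.020 + 0.7457 + 0.08054 = 2.446 m·K/W
Q' = ΔT/ΣR = (157 °C − 15.5 °C)/2.446 = 57.85 W/m
From the inner boundary to the ceramic fibre blanket/perlite interface, ΣR_partial = 1.620 m·K/W.
T_interface = T_in − Q'·ΣR_partial = 157 °C − (57.85)(1.620) = 63.3 °C

T = 63.3 °C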